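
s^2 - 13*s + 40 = (s - 8)*(s - 5)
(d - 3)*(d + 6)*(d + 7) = d^3 + 10*d^2 + 3*d - 126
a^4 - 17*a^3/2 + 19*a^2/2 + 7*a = a*(a - 7)*(a - 2)*(a + 1/2)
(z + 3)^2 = z^2 + 6*z + 9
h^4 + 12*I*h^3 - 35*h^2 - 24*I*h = h*(h + I)*(h + 3*I)*(h + 8*I)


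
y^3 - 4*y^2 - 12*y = y*(y - 6)*(y + 2)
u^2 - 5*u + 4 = (u - 4)*(u - 1)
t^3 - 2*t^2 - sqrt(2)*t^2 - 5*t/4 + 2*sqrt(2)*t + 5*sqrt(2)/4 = (t - 5/2)*(t + 1/2)*(t - sqrt(2))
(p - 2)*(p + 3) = p^2 + p - 6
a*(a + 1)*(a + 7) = a^3 + 8*a^2 + 7*a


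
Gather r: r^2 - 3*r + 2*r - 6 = r^2 - r - 6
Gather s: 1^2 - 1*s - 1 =-s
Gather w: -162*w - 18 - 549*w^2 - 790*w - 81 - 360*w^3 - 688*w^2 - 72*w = -360*w^3 - 1237*w^2 - 1024*w - 99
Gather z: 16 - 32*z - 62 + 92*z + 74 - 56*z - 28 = 4*z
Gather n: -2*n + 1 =1 - 2*n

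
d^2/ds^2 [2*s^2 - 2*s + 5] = 4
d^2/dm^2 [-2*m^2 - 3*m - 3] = -4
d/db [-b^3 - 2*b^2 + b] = -3*b^2 - 4*b + 1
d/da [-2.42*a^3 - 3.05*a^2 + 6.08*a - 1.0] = -7.26*a^2 - 6.1*a + 6.08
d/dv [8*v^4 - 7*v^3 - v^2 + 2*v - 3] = 32*v^3 - 21*v^2 - 2*v + 2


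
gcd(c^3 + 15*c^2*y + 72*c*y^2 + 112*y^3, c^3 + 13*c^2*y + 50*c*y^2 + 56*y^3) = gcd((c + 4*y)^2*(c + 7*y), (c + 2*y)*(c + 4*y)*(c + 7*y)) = c^2 + 11*c*y + 28*y^2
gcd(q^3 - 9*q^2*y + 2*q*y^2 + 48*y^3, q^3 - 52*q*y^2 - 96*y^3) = -q^2 + 6*q*y + 16*y^2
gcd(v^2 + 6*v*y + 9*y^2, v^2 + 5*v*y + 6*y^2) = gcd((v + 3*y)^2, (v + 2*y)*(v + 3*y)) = v + 3*y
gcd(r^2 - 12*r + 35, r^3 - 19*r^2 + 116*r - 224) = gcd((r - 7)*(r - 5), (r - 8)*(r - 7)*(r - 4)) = r - 7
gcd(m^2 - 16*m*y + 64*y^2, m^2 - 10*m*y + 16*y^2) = -m + 8*y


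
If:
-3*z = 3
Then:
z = -1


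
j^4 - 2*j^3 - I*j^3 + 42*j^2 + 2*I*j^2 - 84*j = j*(j - 2)*(j - 7*I)*(j + 6*I)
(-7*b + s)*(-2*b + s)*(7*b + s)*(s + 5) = 98*b^3*s + 490*b^3 - 49*b^2*s^2 - 245*b^2*s - 2*b*s^3 - 10*b*s^2 + s^4 + 5*s^3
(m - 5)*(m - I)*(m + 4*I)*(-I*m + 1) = -I*m^4 + 4*m^3 + 5*I*m^3 - 20*m^2 - I*m^2 + 4*m + 5*I*m - 20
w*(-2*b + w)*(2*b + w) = -4*b^2*w + w^3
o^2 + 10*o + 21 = (o + 3)*(o + 7)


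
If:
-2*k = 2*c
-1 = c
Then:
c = -1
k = 1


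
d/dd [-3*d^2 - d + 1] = -6*d - 1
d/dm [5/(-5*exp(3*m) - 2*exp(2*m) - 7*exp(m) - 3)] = (75*exp(2*m) + 20*exp(m) + 35)*exp(m)/(5*exp(3*m) + 2*exp(2*m) + 7*exp(m) + 3)^2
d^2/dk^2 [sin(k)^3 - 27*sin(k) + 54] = -9*sin(k)^3 + 33*sin(k)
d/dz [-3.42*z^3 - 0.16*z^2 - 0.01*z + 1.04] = -10.26*z^2 - 0.32*z - 0.01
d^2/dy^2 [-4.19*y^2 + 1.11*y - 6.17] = -8.38000000000000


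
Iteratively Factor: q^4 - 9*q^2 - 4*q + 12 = (q + 2)*(q^3 - 2*q^2 - 5*q + 6) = (q - 1)*(q + 2)*(q^2 - q - 6) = (q - 1)*(q + 2)^2*(q - 3)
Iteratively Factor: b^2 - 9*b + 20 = (b - 4)*(b - 5)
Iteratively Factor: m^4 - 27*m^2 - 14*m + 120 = (m - 2)*(m^3 + 2*m^2 - 23*m - 60) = (m - 2)*(m + 4)*(m^2 - 2*m - 15) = (m - 5)*(m - 2)*(m + 4)*(m + 3)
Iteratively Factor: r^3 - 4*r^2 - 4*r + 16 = (r - 4)*(r^2 - 4) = (r - 4)*(r + 2)*(r - 2)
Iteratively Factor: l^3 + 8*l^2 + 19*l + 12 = (l + 4)*(l^2 + 4*l + 3) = (l + 1)*(l + 4)*(l + 3)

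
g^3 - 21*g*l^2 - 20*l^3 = (g - 5*l)*(g + l)*(g + 4*l)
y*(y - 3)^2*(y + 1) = y^4 - 5*y^3 + 3*y^2 + 9*y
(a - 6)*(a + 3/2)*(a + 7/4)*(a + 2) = a^4 - 3*a^3/4 - 179*a^2/8 - 99*a/2 - 63/2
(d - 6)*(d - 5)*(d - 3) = d^3 - 14*d^2 + 63*d - 90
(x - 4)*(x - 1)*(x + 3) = x^3 - 2*x^2 - 11*x + 12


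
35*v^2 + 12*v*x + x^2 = (5*v + x)*(7*v + x)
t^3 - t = t*(t - 1)*(t + 1)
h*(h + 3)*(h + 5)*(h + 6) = h^4 + 14*h^3 + 63*h^2 + 90*h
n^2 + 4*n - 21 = (n - 3)*(n + 7)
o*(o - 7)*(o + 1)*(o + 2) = o^4 - 4*o^3 - 19*o^2 - 14*o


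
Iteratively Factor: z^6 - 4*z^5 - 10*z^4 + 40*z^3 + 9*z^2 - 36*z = (z - 1)*(z^5 - 3*z^4 - 13*z^3 + 27*z^2 + 36*z) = (z - 1)*(z + 1)*(z^4 - 4*z^3 - 9*z^2 + 36*z) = z*(z - 1)*(z + 1)*(z^3 - 4*z^2 - 9*z + 36) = z*(z - 3)*(z - 1)*(z + 1)*(z^2 - z - 12) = z*(z - 4)*(z - 3)*(z - 1)*(z + 1)*(z + 3)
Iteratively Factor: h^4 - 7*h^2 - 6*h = (h - 3)*(h^3 + 3*h^2 + 2*h) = (h - 3)*(h + 1)*(h^2 + 2*h) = h*(h - 3)*(h + 1)*(h + 2)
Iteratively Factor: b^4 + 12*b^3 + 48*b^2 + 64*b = (b + 4)*(b^3 + 8*b^2 + 16*b) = (b + 4)^2*(b^2 + 4*b) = b*(b + 4)^2*(b + 4)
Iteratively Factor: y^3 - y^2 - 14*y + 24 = (y + 4)*(y^2 - 5*y + 6) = (y - 3)*(y + 4)*(y - 2)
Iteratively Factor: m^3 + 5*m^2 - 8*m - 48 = (m + 4)*(m^2 + m - 12) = (m - 3)*(m + 4)*(m + 4)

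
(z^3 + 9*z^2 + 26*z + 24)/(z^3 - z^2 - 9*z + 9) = (z^2 + 6*z + 8)/(z^2 - 4*z + 3)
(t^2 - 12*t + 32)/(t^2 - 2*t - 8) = (t - 8)/(t + 2)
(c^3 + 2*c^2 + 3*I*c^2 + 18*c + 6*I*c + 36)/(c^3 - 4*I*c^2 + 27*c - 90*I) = (c^2 + c*(2 + 6*I) + 12*I)/(c^2 - I*c + 30)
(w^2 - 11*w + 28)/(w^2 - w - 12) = (w - 7)/(w + 3)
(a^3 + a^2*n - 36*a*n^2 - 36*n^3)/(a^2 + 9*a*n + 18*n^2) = (a^2 - 5*a*n - 6*n^2)/(a + 3*n)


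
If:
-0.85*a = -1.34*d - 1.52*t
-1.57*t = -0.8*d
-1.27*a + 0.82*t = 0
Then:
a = 0.00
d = 0.00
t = 0.00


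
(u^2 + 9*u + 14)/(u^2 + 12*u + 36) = (u^2 + 9*u + 14)/(u^2 + 12*u + 36)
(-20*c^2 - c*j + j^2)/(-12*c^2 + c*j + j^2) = (5*c - j)/(3*c - j)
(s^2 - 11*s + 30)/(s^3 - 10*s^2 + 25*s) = (s - 6)/(s*(s - 5))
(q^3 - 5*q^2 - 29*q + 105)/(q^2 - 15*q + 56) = (q^2 + 2*q - 15)/(q - 8)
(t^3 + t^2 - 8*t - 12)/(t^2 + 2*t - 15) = (t^2 + 4*t + 4)/(t + 5)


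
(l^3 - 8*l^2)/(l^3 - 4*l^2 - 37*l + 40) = l^2/(l^2 + 4*l - 5)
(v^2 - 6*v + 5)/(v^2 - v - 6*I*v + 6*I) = (v - 5)/(v - 6*I)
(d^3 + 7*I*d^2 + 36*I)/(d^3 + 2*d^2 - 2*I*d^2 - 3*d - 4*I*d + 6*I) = (d^2 + 9*I*d - 18)/(d^2 + 2*d - 3)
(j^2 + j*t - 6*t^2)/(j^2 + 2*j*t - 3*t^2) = (-j + 2*t)/(-j + t)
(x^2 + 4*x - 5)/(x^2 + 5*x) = (x - 1)/x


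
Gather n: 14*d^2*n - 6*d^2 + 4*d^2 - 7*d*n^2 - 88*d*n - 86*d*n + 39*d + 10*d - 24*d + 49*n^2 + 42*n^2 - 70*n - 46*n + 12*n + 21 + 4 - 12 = -2*d^2 + 25*d + n^2*(91 - 7*d) + n*(14*d^2 - 174*d - 104) + 13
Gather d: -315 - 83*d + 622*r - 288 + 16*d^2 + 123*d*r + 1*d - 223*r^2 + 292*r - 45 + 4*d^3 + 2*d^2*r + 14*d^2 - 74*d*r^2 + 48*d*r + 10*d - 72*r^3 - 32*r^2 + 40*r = 4*d^3 + d^2*(2*r + 30) + d*(-74*r^2 + 171*r - 72) - 72*r^3 - 255*r^2 + 954*r - 648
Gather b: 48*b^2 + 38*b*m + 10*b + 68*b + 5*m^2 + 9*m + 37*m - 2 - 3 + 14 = 48*b^2 + b*(38*m + 78) + 5*m^2 + 46*m + 9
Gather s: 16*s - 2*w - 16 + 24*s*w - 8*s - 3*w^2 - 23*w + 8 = s*(24*w + 8) - 3*w^2 - 25*w - 8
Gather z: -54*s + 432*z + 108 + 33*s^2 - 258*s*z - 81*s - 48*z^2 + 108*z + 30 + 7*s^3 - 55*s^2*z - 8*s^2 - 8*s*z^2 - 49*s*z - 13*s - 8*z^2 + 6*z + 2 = 7*s^3 + 25*s^2 - 148*s + z^2*(-8*s - 56) + z*(-55*s^2 - 307*s + 546) + 140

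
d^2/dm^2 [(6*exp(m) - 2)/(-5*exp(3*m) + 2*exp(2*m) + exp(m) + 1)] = (-600*exp(6*m) + 630*exp(5*m) - 364*exp(4*m) - 366*exp(3*m) + 174*exp(2*m) - 8*exp(m) - 8)*exp(m)/(125*exp(9*m) - 150*exp(8*m) - 15*exp(7*m) - 23*exp(6*m) + 63*exp(5*m) + 12*exp(4*m) + 2*exp(3*m) - 9*exp(2*m) - 3*exp(m) - 1)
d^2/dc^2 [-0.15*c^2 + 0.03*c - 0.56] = -0.300000000000000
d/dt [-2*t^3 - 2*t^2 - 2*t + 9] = -6*t^2 - 4*t - 2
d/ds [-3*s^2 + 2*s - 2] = 2 - 6*s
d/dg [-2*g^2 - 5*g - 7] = -4*g - 5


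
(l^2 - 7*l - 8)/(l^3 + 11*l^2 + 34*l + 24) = (l - 8)/(l^2 + 10*l + 24)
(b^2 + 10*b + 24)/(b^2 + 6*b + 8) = (b + 6)/(b + 2)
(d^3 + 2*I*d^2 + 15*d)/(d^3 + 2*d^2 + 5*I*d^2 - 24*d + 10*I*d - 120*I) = d*(d - 3*I)/(d^2 + 2*d - 24)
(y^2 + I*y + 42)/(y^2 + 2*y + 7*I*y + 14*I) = (y - 6*I)/(y + 2)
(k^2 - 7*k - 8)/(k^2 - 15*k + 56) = (k + 1)/(k - 7)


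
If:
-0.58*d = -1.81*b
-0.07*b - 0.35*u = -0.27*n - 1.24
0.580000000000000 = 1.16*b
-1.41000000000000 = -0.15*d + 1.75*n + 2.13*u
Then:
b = 0.50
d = 1.56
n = -2.51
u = 1.51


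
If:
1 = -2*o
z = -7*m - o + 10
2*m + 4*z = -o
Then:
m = 83/52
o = -1/2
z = -35/52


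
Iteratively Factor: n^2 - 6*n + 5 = (n - 1)*(n - 5)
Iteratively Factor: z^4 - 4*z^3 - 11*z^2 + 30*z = (z)*(z^3 - 4*z^2 - 11*z + 30) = z*(z - 5)*(z^2 + z - 6) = z*(z - 5)*(z - 2)*(z + 3)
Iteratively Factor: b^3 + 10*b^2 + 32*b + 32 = (b + 4)*(b^2 + 6*b + 8) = (b + 2)*(b + 4)*(b + 4)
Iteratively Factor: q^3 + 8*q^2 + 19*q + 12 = (q + 1)*(q^2 + 7*q + 12) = (q + 1)*(q + 4)*(q + 3)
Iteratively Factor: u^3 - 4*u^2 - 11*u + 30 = (u - 2)*(u^2 - 2*u - 15) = (u - 2)*(u + 3)*(u - 5)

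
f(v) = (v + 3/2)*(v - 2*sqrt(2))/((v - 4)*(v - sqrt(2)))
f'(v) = -(v + 3/2)*(v - 2*sqrt(2))/((v - 4)*(v - sqrt(2))^2) + (v + 3/2)/((v - 4)*(v - sqrt(2))) + (v - 2*sqrt(2))/((v - 4)*(v - sqrt(2))) - (v + 3/2)*(v - 2*sqrt(2))/((v - 4)^2*(v - sqrt(2))) = (-(v - 4)*(v - 2*sqrt(2))*(2*v + 3) + (v - 4)*(v - sqrt(2))*(4*v - 4*sqrt(2) + 3) - (v - 2*sqrt(2))*(v - sqrt(2))*(2*v + 3))/(2*(v - 4)^2*(v - sqrt(2))^2)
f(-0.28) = -0.52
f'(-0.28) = -0.69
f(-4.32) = 0.42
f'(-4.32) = -0.08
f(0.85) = -2.62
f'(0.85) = -5.26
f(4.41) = 7.61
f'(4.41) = -15.00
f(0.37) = -1.21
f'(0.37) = -1.65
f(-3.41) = 0.33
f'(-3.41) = -0.11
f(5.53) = 3.02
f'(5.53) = -1.16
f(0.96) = -3.33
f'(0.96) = -8.00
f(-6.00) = 0.54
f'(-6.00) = -0.05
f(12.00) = 1.46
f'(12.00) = -0.05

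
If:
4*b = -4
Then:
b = -1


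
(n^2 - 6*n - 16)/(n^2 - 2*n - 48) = (n + 2)/(n + 6)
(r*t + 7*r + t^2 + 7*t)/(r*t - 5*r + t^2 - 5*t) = (t + 7)/(t - 5)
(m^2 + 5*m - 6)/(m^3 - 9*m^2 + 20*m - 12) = (m + 6)/(m^2 - 8*m + 12)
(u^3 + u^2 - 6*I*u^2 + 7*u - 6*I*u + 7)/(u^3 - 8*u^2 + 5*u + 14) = (u^2 - 6*I*u + 7)/(u^2 - 9*u + 14)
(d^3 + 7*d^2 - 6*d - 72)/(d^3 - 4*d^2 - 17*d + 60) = (d + 6)/(d - 5)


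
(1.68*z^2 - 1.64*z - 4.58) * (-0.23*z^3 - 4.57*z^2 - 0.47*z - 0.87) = -0.3864*z^5 - 7.3004*z^4 + 7.7586*z^3 + 20.2398*z^2 + 3.5794*z + 3.9846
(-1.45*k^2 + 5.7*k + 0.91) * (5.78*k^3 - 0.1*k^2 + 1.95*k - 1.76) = -8.381*k^5 + 33.091*k^4 + 1.8623*k^3 + 13.576*k^2 - 8.2575*k - 1.6016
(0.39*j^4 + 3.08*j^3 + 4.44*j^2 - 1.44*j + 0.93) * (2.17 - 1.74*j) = -0.6786*j^5 - 4.5129*j^4 - 1.042*j^3 + 12.1404*j^2 - 4.743*j + 2.0181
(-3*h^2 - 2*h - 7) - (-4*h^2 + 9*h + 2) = h^2 - 11*h - 9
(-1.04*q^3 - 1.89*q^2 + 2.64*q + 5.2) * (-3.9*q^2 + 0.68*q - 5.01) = 4.056*q^5 + 6.6638*q^4 - 6.3708*q^3 - 9.0159*q^2 - 9.6904*q - 26.052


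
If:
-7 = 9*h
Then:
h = -7/9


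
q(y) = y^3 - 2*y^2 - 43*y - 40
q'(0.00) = -43.00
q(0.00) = -40.00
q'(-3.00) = -4.00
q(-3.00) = 44.00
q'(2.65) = -32.53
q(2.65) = -149.39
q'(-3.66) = 11.83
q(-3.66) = 41.56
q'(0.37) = -44.07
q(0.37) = -56.13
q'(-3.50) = 7.75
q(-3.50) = 43.12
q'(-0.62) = -39.37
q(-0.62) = -14.35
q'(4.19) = -7.09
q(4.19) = -181.72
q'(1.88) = -39.92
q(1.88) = -121.26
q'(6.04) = 42.28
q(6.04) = -152.33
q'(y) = 3*y^2 - 4*y - 43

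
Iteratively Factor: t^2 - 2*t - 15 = (t - 5)*(t + 3)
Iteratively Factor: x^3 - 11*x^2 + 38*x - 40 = (x - 2)*(x^2 - 9*x + 20) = (x - 5)*(x - 2)*(x - 4)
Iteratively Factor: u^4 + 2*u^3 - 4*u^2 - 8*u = (u)*(u^3 + 2*u^2 - 4*u - 8) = u*(u + 2)*(u^2 - 4) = u*(u - 2)*(u + 2)*(u + 2)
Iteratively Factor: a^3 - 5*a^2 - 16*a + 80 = (a - 4)*(a^2 - a - 20) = (a - 4)*(a + 4)*(a - 5)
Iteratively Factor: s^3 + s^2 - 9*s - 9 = (s + 1)*(s^2 - 9) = (s + 1)*(s + 3)*(s - 3)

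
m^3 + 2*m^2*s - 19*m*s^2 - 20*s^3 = (m - 4*s)*(m + s)*(m + 5*s)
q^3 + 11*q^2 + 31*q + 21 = (q + 1)*(q + 3)*(q + 7)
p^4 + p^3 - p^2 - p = p*(p - 1)*(p + 1)^2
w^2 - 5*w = w*(w - 5)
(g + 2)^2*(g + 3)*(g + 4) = g^4 + 11*g^3 + 44*g^2 + 76*g + 48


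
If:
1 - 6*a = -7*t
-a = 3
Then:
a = -3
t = -19/7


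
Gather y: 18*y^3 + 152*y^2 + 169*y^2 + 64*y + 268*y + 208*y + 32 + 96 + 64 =18*y^3 + 321*y^2 + 540*y + 192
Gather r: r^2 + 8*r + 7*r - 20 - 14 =r^2 + 15*r - 34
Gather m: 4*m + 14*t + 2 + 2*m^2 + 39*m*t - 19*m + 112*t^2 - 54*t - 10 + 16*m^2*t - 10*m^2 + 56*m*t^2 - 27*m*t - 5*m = m^2*(16*t - 8) + m*(56*t^2 + 12*t - 20) + 112*t^2 - 40*t - 8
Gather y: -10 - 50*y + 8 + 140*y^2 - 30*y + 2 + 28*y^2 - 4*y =168*y^2 - 84*y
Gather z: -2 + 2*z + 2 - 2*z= 0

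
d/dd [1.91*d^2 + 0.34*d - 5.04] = 3.82*d + 0.34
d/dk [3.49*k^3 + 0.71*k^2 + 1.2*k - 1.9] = 10.47*k^2 + 1.42*k + 1.2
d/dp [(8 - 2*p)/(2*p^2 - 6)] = (-p^2 + 2*p*(p - 4) + 3)/(p^2 - 3)^2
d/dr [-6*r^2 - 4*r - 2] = -12*r - 4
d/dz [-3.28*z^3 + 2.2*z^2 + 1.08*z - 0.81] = -9.84*z^2 + 4.4*z + 1.08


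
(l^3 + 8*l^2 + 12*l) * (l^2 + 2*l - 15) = l^5 + 10*l^4 + 13*l^3 - 96*l^2 - 180*l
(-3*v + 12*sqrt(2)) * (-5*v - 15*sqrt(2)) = 15*v^2 - 15*sqrt(2)*v - 360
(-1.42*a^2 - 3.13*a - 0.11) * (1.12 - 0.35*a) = 0.497*a^3 - 0.4949*a^2 - 3.4671*a - 0.1232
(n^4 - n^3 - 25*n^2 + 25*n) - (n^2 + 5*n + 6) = n^4 - n^3 - 26*n^2 + 20*n - 6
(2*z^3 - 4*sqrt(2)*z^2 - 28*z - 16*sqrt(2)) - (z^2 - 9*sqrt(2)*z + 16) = 2*z^3 - 4*sqrt(2)*z^2 - z^2 - 28*z + 9*sqrt(2)*z - 16*sqrt(2) - 16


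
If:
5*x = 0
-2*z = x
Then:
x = 0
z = 0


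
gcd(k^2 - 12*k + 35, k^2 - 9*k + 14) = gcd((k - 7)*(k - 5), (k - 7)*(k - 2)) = k - 7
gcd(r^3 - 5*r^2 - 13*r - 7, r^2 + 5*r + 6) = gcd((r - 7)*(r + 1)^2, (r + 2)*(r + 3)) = 1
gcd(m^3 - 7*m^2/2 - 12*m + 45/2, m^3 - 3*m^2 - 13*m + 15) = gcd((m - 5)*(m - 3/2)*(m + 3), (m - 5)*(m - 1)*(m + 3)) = m^2 - 2*m - 15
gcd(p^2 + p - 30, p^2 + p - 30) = p^2 + p - 30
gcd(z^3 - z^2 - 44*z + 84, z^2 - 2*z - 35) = 1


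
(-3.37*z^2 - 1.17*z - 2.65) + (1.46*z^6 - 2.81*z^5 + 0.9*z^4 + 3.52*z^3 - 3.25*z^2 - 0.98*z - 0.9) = 1.46*z^6 - 2.81*z^5 + 0.9*z^4 + 3.52*z^3 - 6.62*z^2 - 2.15*z - 3.55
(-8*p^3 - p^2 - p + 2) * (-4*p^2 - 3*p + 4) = 32*p^5 + 28*p^4 - 25*p^3 - 9*p^2 - 10*p + 8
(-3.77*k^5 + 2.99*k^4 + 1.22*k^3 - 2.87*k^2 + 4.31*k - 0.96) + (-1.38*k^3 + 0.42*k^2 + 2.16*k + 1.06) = -3.77*k^5 + 2.99*k^4 - 0.16*k^3 - 2.45*k^2 + 6.47*k + 0.1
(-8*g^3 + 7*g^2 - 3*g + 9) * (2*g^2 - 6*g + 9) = -16*g^5 + 62*g^4 - 120*g^3 + 99*g^2 - 81*g + 81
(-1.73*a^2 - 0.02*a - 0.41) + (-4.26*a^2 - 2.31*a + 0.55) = -5.99*a^2 - 2.33*a + 0.14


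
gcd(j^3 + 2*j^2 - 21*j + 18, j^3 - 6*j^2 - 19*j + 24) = j - 1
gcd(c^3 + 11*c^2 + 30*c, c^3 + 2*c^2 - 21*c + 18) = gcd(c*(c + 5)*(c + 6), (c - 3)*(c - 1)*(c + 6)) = c + 6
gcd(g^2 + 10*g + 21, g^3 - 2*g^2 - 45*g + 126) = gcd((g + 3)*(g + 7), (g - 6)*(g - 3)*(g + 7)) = g + 7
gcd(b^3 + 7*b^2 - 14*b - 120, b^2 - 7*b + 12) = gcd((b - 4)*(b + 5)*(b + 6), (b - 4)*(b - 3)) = b - 4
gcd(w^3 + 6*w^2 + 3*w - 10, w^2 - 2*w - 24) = 1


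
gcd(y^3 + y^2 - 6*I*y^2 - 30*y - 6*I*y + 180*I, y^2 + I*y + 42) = y - 6*I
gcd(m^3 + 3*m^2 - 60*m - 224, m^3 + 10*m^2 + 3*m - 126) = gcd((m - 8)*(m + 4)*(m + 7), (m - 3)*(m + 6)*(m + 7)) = m + 7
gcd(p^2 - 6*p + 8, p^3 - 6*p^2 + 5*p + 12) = p - 4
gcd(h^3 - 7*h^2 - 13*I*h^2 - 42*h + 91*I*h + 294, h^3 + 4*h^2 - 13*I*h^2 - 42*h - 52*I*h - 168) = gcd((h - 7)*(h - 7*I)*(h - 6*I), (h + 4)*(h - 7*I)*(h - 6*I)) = h^2 - 13*I*h - 42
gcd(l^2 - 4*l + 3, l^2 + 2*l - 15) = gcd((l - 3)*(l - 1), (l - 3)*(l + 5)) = l - 3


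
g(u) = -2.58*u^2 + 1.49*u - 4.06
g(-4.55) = -64.25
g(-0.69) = -6.32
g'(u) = 1.49 - 5.16*u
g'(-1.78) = 10.67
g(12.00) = -357.70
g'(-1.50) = 9.23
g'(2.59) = -11.87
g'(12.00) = -60.43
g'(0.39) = -0.52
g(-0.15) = -4.34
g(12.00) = -357.70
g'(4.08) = -19.56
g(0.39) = -3.87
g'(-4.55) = 24.97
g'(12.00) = -60.43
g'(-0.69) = 5.05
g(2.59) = -17.51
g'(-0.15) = 2.26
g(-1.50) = -12.10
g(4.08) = -40.93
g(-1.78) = -14.89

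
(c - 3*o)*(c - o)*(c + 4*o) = c^3 - 13*c*o^2 + 12*o^3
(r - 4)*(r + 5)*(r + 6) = r^3 + 7*r^2 - 14*r - 120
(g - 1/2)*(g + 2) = g^2 + 3*g/2 - 1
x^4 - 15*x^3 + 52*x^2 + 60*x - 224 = (x - 8)*(x - 7)*(x - 2)*(x + 2)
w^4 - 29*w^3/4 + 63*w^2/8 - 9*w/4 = w*(w - 6)*(w - 3/4)*(w - 1/2)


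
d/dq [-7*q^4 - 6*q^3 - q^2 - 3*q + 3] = -28*q^3 - 18*q^2 - 2*q - 3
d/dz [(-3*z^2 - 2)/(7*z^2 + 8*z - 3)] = 2*(-12*z^2 + 23*z + 8)/(49*z^4 + 112*z^3 + 22*z^2 - 48*z + 9)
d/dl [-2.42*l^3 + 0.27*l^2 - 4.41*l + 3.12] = -7.26*l^2 + 0.54*l - 4.41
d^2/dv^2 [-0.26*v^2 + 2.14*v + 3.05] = -0.520000000000000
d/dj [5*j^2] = 10*j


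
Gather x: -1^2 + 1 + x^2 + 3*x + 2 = x^2 + 3*x + 2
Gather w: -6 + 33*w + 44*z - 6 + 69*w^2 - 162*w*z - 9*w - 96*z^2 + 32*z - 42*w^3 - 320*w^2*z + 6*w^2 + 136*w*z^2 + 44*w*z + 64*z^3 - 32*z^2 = -42*w^3 + w^2*(75 - 320*z) + w*(136*z^2 - 118*z + 24) + 64*z^3 - 128*z^2 + 76*z - 12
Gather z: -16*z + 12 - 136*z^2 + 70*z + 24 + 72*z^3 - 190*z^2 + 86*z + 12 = 72*z^3 - 326*z^2 + 140*z + 48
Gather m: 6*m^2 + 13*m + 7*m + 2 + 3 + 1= 6*m^2 + 20*m + 6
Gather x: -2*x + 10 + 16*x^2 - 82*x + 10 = 16*x^2 - 84*x + 20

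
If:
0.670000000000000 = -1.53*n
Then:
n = -0.44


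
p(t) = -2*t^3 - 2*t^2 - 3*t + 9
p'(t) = -6*t^2 - 4*t - 3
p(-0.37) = 9.94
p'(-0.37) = -2.34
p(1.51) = -6.98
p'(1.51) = -22.72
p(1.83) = -15.44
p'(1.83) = -30.41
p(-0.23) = 9.61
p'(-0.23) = -2.40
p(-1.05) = 12.26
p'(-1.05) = -5.42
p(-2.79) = 45.24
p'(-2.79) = -38.54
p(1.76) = -13.38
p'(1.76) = -28.63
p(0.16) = 8.46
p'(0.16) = -3.79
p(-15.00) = 6354.00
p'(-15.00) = -1293.00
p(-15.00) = 6354.00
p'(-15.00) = -1293.00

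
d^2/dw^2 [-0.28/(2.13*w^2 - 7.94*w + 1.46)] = (2.540664*w^2 - 9.470832*w - 0.28*(4.26*w - 7.94)*(8.52*w - 15.88) + 1.741488)/(2.13*w^2 - 7.94*w + 1.46)^3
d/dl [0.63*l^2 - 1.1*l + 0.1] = 1.26*l - 1.1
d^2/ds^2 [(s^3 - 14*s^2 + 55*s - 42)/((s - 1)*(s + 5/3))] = 3588/(27*s^3 + 135*s^2 + 225*s + 125)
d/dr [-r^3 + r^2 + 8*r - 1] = -3*r^2 + 2*r + 8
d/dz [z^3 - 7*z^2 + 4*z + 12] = 3*z^2 - 14*z + 4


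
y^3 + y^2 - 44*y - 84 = (y - 7)*(y + 2)*(y + 6)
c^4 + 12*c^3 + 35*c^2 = c^2*(c + 5)*(c + 7)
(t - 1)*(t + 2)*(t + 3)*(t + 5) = t^4 + 9*t^3 + 21*t^2 - t - 30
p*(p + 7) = p^2 + 7*p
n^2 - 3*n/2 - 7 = (n - 7/2)*(n + 2)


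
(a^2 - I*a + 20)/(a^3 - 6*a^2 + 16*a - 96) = (a - 5*I)/(a^2 + a*(-6 - 4*I) + 24*I)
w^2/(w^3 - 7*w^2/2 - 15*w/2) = 2*w/(2*w^2 - 7*w - 15)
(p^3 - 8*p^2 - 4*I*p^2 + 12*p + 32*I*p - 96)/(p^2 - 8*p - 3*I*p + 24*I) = (p^2 - 4*I*p + 12)/(p - 3*I)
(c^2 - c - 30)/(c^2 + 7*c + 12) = (c^2 - c - 30)/(c^2 + 7*c + 12)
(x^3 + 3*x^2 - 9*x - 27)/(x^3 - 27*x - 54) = (x - 3)/(x - 6)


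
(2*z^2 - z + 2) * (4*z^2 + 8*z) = 8*z^4 + 12*z^3 + 16*z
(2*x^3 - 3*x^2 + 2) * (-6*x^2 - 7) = -12*x^5 + 18*x^4 - 14*x^3 + 9*x^2 - 14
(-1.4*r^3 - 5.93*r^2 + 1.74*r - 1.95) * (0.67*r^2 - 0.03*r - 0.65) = -0.938*r^5 - 3.9311*r^4 + 2.2537*r^3 + 2.4958*r^2 - 1.0725*r + 1.2675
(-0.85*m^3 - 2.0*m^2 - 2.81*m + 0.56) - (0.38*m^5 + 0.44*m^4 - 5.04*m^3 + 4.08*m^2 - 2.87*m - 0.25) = -0.38*m^5 - 0.44*m^4 + 4.19*m^3 - 6.08*m^2 + 0.0600000000000001*m + 0.81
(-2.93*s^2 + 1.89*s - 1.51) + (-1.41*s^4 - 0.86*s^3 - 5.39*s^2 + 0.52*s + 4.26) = -1.41*s^4 - 0.86*s^3 - 8.32*s^2 + 2.41*s + 2.75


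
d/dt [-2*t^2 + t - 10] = 1 - 4*t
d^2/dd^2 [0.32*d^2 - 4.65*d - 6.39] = 0.640000000000000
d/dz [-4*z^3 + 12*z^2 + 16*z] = -12*z^2 + 24*z + 16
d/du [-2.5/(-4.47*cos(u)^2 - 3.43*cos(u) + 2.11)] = (22.35*cos(u) + 8.575)*sin(u)/(4.47*cos(u)^2 + 3.43*cos(u) - 2.11)^2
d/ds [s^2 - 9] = 2*s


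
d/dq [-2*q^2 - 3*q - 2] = -4*q - 3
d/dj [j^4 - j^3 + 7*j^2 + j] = 4*j^3 - 3*j^2 + 14*j + 1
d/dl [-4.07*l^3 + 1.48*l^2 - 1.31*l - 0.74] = -12.21*l^2 + 2.96*l - 1.31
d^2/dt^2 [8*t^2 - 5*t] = 16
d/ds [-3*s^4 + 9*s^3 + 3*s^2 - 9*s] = -12*s^3 + 27*s^2 + 6*s - 9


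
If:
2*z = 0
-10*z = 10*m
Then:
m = 0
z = 0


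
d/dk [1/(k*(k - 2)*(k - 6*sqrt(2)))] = (-k*(k - 2) - k*(k - 6*sqrt(2)) - (k - 2)*(k - 6*sqrt(2)))/(k^2*(k - 2)^2*(k - 6*sqrt(2))^2)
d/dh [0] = 0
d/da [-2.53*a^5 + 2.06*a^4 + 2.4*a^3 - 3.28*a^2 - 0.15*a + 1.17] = -12.65*a^4 + 8.24*a^3 + 7.2*a^2 - 6.56*a - 0.15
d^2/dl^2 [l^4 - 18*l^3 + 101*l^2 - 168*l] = 12*l^2 - 108*l + 202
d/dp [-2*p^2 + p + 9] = 1 - 4*p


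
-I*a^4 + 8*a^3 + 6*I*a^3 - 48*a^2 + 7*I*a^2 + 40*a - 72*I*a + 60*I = (a - 5)*(a + 2*I)*(a + 6*I)*(-I*a + I)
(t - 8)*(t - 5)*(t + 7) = t^3 - 6*t^2 - 51*t + 280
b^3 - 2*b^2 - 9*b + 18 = (b - 3)*(b - 2)*(b + 3)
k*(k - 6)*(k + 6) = k^3 - 36*k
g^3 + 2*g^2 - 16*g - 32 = (g - 4)*(g + 2)*(g + 4)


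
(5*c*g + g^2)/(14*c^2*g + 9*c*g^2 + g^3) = (5*c + g)/(14*c^2 + 9*c*g + g^2)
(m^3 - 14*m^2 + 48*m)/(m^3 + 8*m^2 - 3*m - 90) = m*(m^2 - 14*m + 48)/(m^3 + 8*m^2 - 3*m - 90)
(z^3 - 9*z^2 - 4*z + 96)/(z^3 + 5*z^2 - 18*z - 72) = (z - 8)/(z + 6)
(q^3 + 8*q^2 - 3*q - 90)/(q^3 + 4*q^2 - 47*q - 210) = (q - 3)/(q - 7)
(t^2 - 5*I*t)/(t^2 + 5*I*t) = (t - 5*I)/(t + 5*I)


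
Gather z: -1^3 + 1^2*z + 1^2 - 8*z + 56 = 56 - 7*z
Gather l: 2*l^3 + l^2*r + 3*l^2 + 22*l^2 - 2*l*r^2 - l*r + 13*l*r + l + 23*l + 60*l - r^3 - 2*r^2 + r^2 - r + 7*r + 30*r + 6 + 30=2*l^3 + l^2*(r + 25) + l*(-2*r^2 + 12*r + 84) - r^3 - r^2 + 36*r + 36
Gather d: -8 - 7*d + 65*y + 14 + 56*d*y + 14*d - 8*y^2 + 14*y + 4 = d*(56*y + 7) - 8*y^2 + 79*y + 10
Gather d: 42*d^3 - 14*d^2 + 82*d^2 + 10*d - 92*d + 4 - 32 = 42*d^3 + 68*d^2 - 82*d - 28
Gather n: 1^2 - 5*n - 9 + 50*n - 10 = 45*n - 18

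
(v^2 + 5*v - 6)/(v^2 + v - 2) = (v + 6)/(v + 2)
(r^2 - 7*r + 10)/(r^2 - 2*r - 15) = (r - 2)/(r + 3)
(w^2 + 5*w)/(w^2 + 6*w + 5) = w/(w + 1)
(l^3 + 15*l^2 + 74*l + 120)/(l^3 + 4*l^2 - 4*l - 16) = (l^2 + 11*l + 30)/(l^2 - 4)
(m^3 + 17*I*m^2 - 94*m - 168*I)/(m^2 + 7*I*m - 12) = (m^2 + 13*I*m - 42)/(m + 3*I)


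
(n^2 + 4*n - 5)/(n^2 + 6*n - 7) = (n + 5)/(n + 7)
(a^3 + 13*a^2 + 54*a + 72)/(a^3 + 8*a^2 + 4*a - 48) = (a + 3)/(a - 2)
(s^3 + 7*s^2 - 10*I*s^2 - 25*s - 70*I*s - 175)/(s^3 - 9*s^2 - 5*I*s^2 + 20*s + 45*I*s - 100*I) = (s^2 + s*(7 - 5*I) - 35*I)/(s^2 - 9*s + 20)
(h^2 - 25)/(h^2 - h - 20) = (h + 5)/(h + 4)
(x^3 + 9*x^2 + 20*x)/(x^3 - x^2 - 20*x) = (x + 5)/(x - 5)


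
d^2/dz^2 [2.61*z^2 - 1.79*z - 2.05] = 5.22000000000000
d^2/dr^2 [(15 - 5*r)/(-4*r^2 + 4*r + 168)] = 5*((4 - 3*r)*(-r^2 + r + 42) - (r - 3)*(2*r - 1)^2)/(2*(-r^2 + r + 42)^3)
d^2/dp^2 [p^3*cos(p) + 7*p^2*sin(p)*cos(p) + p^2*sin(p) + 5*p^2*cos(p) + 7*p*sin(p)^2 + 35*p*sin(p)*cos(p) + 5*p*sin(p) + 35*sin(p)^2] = -p^3*cos(p) - 7*p^2*sin(p) - 14*p^2*sin(2*p) - 5*p^2*cos(p) - 25*p*sin(p) - 70*p*sin(2*p) + 10*p*cos(p) + 42*p*cos(2*p) + 2*sin(p) + 21*sin(2*p) + 20*cos(p) + 140*cos(2*p)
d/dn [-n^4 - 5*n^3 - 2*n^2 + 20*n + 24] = -4*n^3 - 15*n^2 - 4*n + 20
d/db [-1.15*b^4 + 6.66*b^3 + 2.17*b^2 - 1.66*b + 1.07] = -4.6*b^3 + 19.98*b^2 + 4.34*b - 1.66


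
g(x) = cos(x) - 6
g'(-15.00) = 0.65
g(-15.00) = -6.76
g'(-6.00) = -0.28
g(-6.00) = -5.04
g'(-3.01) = 0.13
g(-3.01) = -6.99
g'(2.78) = -0.35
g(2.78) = -6.94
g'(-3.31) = -0.17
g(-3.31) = -6.99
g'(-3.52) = -0.37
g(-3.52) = -6.93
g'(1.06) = -0.87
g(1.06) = -5.51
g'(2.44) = -0.65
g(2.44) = -6.76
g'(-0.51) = 0.49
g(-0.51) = -5.13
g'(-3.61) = -0.45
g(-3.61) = -6.89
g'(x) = -sin(x)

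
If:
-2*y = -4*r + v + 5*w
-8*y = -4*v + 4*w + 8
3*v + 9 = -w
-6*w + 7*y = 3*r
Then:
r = -431/158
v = -214/79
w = -69/79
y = -303/158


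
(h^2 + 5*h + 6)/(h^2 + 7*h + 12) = (h + 2)/(h + 4)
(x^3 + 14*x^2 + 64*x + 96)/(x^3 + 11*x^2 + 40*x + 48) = (x + 6)/(x + 3)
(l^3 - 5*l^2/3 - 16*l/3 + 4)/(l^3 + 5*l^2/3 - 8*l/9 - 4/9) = 3*(l - 3)/(3*l + 1)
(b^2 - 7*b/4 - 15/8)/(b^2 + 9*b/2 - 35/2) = (b + 3/4)/(b + 7)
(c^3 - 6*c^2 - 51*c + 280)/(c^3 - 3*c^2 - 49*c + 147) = (c^2 - 13*c + 40)/(c^2 - 10*c + 21)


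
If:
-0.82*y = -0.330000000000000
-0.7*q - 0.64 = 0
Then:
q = -0.91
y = 0.40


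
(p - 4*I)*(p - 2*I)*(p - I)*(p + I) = p^4 - 6*I*p^3 - 7*p^2 - 6*I*p - 8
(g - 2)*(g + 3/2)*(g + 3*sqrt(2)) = g^3 - g^2/2 + 3*sqrt(2)*g^2 - 3*g - 3*sqrt(2)*g/2 - 9*sqrt(2)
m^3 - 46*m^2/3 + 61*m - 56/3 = (m - 8)*(m - 7)*(m - 1/3)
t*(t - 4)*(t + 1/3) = t^3 - 11*t^2/3 - 4*t/3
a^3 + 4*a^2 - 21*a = a*(a - 3)*(a + 7)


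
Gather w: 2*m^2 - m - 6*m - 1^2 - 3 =2*m^2 - 7*m - 4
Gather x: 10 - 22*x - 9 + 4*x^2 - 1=4*x^2 - 22*x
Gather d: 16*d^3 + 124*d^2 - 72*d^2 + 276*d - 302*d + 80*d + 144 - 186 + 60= 16*d^3 + 52*d^2 + 54*d + 18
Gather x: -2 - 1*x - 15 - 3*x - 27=-4*x - 44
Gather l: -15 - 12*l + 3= -12*l - 12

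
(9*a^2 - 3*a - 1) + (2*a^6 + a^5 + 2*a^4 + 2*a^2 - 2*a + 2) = 2*a^6 + a^5 + 2*a^4 + 11*a^2 - 5*a + 1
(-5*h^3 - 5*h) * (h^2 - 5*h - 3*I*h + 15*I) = -5*h^5 + 25*h^4 + 15*I*h^4 - 5*h^3 - 75*I*h^3 + 25*h^2 + 15*I*h^2 - 75*I*h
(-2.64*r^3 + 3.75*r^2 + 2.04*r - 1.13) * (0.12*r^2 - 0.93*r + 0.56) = -0.3168*r^5 + 2.9052*r^4 - 4.7211*r^3 + 0.0671999999999999*r^2 + 2.1933*r - 0.6328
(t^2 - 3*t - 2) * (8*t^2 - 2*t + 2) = 8*t^4 - 26*t^3 - 8*t^2 - 2*t - 4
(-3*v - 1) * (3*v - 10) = -9*v^2 + 27*v + 10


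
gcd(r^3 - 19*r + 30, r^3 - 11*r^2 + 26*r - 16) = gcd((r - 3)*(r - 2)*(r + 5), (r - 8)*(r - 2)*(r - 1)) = r - 2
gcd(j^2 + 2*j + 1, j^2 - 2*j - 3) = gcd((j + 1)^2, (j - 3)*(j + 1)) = j + 1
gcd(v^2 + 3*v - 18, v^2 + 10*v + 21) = 1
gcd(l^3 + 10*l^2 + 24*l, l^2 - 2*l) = l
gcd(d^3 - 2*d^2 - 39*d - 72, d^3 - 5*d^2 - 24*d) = d^2 - 5*d - 24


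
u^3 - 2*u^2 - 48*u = u*(u - 8)*(u + 6)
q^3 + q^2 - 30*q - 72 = (q - 6)*(q + 3)*(q + 4)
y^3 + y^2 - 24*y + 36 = (y - 3)*(y - 2)*(y + 6)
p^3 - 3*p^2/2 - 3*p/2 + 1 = (p - 2)*(p - 1/2)*(p + 1)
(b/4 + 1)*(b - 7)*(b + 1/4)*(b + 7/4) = b^4/4 - b^3/4 - 537*b^2/64 - 917*b/64 - 49/16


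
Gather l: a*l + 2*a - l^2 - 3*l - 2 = 2*a - l^2 + l*(a - 3) - 2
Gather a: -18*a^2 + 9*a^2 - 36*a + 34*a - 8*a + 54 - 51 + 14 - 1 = -9*a^2 - 10*a + 16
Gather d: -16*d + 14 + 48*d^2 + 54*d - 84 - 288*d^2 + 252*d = -240*d^2 + 290*d - 70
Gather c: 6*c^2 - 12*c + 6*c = 6*c^2 - 6*c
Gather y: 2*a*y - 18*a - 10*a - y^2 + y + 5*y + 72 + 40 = -28*a - y^2 + y*(2*a + 6) + 112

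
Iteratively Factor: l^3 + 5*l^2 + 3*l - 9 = (l + 3)*(l^2 + 2*l - 3) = (l - 1)*(l + 3)*(l + 3)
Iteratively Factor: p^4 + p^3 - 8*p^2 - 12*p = (p)*(p^3 + p^2 - 8*p - 12) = p*(p - 3)*(p^2 + 4*p + 4) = p*(p - 3)*(p + 2)*(p + 2)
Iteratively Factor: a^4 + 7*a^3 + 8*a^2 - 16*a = (a + 4)*(a^3 + 3*a^2 - 4*a) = a*(a + 4)*(a^2 + 3*a - 4) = a*(a + 4)^2*(a - 1)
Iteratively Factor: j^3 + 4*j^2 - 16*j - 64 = (j + 4)*(j^2 - 16) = (j + 4)^2*(j - 4)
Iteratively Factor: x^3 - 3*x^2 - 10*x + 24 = (x - 4)*(x^2 + x - 6) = (x - 4)*(x - 2)*(x + 3)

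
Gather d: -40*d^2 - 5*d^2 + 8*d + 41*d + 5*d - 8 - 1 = -45*d^2 + 54*d - 9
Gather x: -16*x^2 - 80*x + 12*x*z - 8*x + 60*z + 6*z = -16*x^2 + x*(12*z - 88) + 66*z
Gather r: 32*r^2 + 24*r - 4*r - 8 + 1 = 32*r^2 + 20*r - 7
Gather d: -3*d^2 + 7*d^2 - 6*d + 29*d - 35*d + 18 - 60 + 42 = 4*d^2 - 12*d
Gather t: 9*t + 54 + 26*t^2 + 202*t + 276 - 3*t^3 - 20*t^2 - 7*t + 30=-3*t^3 + 6*t^2 + 204*t + 360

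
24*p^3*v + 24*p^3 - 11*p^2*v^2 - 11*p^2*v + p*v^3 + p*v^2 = (-8*p + v)*(-3*p + v)*(p*v + p)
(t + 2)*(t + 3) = t^2 + 5*t + 6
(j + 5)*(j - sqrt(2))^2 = j^3 - 2*sqrt(2)*j^2 + 5*j^2 - 10*sqrt(2)*j + 2*j + 10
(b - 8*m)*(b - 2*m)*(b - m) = b^3 - 11*b^2*m + 26*b*m^2 - 16*m^3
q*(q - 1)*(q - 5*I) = q^3 - q^2 - 5*I*q^2 + 5*I*q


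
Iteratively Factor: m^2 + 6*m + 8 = (m + 4)*(m + 2)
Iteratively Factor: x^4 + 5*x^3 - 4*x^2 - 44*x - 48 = (x + 2)*(x^3 + 3*x^2 - 10*x - 24) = (x - 3)*(x + 2)*(x^2 + 6*x + 8) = (x - 3)*(x + 2)*(x + 4)*(x + 2)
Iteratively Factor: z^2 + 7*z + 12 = (z + 3)*(z + 4)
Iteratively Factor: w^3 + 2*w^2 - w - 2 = (w + 1)*(w^2 + w - 2) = (w + 1)*(w + 2)*(w - 1)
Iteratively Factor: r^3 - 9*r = (r - 3)*(r^2 + 3*r) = (r - 3)*(r + 3)*(r)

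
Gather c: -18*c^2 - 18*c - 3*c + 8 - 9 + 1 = -18*c^2 - 21*c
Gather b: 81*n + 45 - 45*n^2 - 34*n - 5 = -45*n^2 + 47*n + 40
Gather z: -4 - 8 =-12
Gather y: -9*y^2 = -9*y^2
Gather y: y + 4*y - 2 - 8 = 5*y - 10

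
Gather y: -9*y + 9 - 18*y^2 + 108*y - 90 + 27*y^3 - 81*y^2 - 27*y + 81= 27*y^3 - 99*y^2 + 72*y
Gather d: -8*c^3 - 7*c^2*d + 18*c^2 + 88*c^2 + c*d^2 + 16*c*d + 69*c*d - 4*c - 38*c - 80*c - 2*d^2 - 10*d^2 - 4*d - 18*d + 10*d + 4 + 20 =-8*c^3 + 106*c^2 - 122*c + d^2*(c - 12) + d*(-7*c^2 + 85*c - 12) + 24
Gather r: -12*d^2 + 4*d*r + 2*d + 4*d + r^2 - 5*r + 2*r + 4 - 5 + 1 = -12*d^2 + 6*d + r^2 + r*(4*d - 3)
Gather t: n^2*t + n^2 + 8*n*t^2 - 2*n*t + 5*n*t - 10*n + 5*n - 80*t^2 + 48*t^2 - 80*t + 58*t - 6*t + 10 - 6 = n^2 - 5*n + t^2*(8*n - 32) + t*(n^2 + 3*n - 28) + 4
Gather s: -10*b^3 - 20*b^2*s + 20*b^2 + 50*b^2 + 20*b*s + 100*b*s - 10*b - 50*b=-10*b^3 + 70*b^2 - 60*b + s*(-20*b^2 + 120*b)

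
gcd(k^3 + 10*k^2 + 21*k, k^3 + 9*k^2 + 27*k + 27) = k + 3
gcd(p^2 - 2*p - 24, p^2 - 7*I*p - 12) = 1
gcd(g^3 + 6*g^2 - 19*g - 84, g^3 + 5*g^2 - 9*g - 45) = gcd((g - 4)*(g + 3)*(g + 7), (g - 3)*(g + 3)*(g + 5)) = g + 3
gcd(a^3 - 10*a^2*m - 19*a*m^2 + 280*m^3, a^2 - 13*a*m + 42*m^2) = a - 7*m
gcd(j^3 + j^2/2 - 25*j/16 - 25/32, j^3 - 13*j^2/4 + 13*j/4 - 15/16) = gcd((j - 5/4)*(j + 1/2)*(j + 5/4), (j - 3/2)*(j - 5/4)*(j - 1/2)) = j - 5/4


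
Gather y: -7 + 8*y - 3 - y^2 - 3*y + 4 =-y^2 + 5*y - 6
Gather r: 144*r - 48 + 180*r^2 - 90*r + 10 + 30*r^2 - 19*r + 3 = 210*r^2 + 35*r - 35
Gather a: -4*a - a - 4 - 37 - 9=-5*a - 50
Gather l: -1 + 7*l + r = 7*l + r - 1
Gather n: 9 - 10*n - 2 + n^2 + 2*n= n^2 - 8*n + 7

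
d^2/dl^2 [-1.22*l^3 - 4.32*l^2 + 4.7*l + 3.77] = -7.32*l - 8.64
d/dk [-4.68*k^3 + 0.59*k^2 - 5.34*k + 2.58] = -14.04*k^2 + 1.18*k - 5.34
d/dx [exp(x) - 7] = exp(x)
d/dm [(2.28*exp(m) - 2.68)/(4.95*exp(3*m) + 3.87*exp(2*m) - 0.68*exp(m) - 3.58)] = (-22.572*exp(3*m) + 30.9744*exp(2*m) + 20.7432*exp(m) - 9.9848)*exp(m)/(24.5025*exp(6*m) + 38.313*exp(5*m) + 8.2449*exp(4*m) - 40.7052*exp(3*m) - 27.2468*exp(2*m) + 4.8688*exp(m) + 12.8164)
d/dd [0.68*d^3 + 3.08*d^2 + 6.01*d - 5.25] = 2.04*d^2 + 6.16*d + 6.01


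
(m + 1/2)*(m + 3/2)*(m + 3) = m^3 + 5*m^2 + 27*m/4 + 9/4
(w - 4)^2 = w^2 - 8*w + 16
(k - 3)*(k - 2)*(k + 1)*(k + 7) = k^4 + 3*k^3 - 27*k^2 + 13*k + 42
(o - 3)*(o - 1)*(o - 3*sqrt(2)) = o^3 - 3*sqrt(2)*o^2 - 4*o^2 + 3*o + 12*sqrt(2)*o - 9*sqrt(2)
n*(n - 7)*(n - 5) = n^3 - 12*n^2 + 35*n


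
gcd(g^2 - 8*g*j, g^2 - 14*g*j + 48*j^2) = g - 8*j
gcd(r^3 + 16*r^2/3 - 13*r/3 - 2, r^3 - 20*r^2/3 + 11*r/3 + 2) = r^2 - 2*r/3 - 1/3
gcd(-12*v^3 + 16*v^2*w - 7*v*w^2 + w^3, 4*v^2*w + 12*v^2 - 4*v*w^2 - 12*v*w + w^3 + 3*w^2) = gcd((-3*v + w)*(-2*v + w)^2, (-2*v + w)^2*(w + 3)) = 4*v^2 - 4*v*w + w^2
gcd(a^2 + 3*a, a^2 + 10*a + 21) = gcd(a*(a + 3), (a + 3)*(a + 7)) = a + 3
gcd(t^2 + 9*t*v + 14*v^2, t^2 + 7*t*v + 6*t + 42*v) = t + 7*v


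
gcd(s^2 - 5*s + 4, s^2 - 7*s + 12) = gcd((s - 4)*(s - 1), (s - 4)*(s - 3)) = s - 4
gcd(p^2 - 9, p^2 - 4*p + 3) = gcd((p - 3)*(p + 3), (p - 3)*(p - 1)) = p - 3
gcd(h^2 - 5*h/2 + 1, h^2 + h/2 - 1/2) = h - 1/2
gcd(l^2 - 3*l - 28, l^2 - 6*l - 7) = l - 7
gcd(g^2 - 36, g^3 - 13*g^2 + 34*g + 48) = g - 6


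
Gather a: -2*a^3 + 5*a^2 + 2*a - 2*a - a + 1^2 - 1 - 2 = -2*a^3 + 5*a^2 - a - 2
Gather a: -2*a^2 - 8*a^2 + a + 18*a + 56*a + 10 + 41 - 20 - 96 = -10*a^2 + 75*a - 65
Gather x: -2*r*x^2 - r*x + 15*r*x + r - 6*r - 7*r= -2*r*x^2 + 14*r*x - 12*r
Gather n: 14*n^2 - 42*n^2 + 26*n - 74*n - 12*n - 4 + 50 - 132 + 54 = -28*n^2 - 60*n - 32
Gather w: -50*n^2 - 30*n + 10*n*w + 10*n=-50*n^2 + 10*n*w - 20*n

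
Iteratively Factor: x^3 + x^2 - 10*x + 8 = (x + 4)*(x^2 - 3*x + 2) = (x - 1)*(x + 4)*(x - 2)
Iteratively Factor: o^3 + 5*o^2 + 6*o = (o + 2)*(o^2 + 3*o) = o*(o + 2)*(o + 3)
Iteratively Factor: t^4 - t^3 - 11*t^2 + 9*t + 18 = (t + 3)*(t^3 - 4*t^2 + t + 6) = (t - 3)*(t + 3)*(t^2 - t - 2) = (t - 3)*(t - 2)*(t + 3)*(t + 1)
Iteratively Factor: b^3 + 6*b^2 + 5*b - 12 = (b + 4)*(b^2 + 2*b - 3) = (b - 1)*(b + 4)*(b + 3)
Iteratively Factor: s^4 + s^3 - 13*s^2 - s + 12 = (s - 3)*(s^3 + 4*s^2 - s - 4) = (s - 3)*(s + 1)*(s^2 + 3*s - 4) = (s - 3)*(s - 1)*(s + 1)*(s + 4)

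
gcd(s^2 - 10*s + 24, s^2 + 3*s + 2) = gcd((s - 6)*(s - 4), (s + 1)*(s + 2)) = 1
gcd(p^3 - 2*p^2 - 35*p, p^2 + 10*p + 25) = p + 5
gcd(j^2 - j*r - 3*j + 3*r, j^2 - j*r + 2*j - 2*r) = -j + r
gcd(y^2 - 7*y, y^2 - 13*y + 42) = y - 7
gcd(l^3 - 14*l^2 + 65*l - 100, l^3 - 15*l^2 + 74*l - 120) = l^2 - 9*l + 20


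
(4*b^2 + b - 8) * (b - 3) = 4*b^3 - 11*b^2 - 11*b + 24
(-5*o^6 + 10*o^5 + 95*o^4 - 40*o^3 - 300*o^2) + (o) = -5*o^6 + 10*o^5 + 95*o^4 - 40*o^3 - 300*o^2 + o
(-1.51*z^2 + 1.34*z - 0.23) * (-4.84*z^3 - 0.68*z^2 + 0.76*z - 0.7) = 7.3084*z^5 - 5.4588*z^4 - 0.9456*z^3 + 2.2318*z^2 - 1.1128*z + 0.161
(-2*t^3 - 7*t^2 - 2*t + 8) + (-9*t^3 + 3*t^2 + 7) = -11*t^3 - 4*t^2 - 2*t + 15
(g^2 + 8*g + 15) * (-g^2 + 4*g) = -g^4 - 4*g^3 + 17*g^2 + 60*g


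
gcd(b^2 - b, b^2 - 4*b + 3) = b - 1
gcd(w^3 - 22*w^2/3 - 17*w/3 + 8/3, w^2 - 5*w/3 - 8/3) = w + 1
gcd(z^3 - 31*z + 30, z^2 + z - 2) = z - 1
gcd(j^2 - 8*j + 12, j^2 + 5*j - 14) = j - 2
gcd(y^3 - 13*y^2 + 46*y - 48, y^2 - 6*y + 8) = y - 2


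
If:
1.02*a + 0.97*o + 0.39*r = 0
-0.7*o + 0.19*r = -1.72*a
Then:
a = -0.191949294828744*r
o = -0.200218267293486*r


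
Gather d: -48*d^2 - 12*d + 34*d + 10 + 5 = -48*d^2 + 22*d + 15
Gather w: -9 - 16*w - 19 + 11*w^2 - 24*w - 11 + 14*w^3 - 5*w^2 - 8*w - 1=14*w^3 + 6*w^2 - 48*w - 40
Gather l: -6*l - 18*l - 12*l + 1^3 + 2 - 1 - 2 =-36*l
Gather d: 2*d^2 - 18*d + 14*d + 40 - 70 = 2*d^2 - 4*d - 30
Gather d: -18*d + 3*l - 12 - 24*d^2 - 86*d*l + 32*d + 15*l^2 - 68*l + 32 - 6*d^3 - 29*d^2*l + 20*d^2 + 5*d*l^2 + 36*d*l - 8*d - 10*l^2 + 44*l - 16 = -6*d^3 + d^2*(-29*l - 4) + d*(5*l^2 - 50*l + 6) + 5*l^2 - 21*l + 4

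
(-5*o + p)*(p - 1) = -5*o*p + 5*o + p^2 - p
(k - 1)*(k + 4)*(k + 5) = k^3 + 8*k^2 + 11*k - 20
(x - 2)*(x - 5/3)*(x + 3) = x^3 - 2*x^2/3 - 23*x/3 + 10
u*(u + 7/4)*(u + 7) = u^3 + 35*u^2/4 + 49*u/4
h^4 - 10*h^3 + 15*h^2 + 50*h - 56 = (h - 7)*(h - 4)*(h - 1)*(h + 2)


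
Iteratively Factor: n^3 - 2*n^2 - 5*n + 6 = (n - 1)*(n^2 - n - 6) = (n - 3)*(n - 1)*(n + 2)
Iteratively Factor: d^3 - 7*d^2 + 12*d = (d - 4)*(d^2 - 3*d) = (d - 4)*(d - 3)*(d)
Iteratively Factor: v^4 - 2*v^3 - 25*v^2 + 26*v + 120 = (v + 4)*(v^3 - 6*v^2 - v + 30) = (v - 3)*(v + 4)*(v^2 - 3*v - 10) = (v - 3)*(v + 2)*(v + 4)*(v - 5)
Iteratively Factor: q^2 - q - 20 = (q - 5)*(q + 4)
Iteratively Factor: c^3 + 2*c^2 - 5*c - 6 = (c - 2)*(c^2 + 4*c + 3) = (c - 2)*(c + 1)*(c + 3)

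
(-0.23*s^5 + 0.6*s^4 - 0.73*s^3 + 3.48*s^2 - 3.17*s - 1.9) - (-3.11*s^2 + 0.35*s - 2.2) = -0.23*s^5 + 0.6*s^4 - 0.73*s^3 + 6.59*s^2 - 3.52*s + 0.3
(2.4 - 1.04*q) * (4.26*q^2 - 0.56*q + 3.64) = -4.4304*q^3 + 10.8064*q^2 - 5.1296*q + 8.736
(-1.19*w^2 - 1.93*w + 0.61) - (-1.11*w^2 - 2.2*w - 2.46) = -0.0799999999999998*w^2 + 0.27*w + 3.07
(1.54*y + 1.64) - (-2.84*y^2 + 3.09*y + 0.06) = 2.84*y^2 - 1.55*y + 1.58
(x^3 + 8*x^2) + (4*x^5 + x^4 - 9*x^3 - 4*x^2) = 4*x^5 + x^4 - 8*x^3 + 4*x^2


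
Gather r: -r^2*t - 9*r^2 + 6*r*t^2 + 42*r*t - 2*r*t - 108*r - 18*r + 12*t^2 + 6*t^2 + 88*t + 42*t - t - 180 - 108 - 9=r^2*(-t - 9) + r*(6*t^2 + 40*t - 126) + 18*t^2 + 129*t - 297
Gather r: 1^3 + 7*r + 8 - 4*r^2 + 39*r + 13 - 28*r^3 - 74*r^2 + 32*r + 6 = -28*r^3 - 78*r^2 + 78*r + 28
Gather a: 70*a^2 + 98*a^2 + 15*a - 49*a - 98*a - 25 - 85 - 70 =168*a^2 - 132*a - 180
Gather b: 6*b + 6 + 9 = 6*b + 15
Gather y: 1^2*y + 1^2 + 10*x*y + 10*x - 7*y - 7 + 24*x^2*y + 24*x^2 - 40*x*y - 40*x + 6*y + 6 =24*x^2 - 30*x + y*(24*x^2 - 30*x)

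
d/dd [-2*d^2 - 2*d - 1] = -4*d - 2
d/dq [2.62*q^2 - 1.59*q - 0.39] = 5.24*q - 1.59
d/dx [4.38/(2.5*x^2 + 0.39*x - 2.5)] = (-21.9*x - 1.7082)/(2.5*x^2 + 0.39*x - 2.5)^2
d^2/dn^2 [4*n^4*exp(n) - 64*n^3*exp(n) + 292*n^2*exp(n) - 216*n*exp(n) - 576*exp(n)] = 4*(n^4 - 8*n^3 - 11*n^2 + 142*n - 106)*exp(n)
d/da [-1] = 0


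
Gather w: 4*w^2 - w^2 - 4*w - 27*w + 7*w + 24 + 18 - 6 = 3*w^2 - 24*w + 36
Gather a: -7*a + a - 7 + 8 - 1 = -6*a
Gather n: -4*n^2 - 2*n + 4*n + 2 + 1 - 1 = -4*n^2 + 2*n + 2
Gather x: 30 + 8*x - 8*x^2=-8*x^2 + 8*x + 30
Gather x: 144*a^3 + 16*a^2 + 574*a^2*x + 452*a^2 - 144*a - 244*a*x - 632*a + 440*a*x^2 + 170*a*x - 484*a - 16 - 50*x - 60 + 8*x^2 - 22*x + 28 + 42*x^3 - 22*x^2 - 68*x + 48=144*a^3 + 468*a^2 - 1260*a + 42*x^3 + x^2*(440*a - 14) + x*(574*a^2 - 74*a - 140)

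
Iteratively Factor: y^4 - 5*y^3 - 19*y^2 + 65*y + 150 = (y - 5)*(y^3 - 19*y - 30) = (y - 5)*(y + 3)*(y^2 - 3*y - 10) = (y - 5)^2*(y + 3)*(y + 2)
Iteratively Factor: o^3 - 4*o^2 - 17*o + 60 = (o + 4)*(o^2 - 8*o + 15) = (o - 3)*(o + 4)*(o - 5)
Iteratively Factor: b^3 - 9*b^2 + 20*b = (b - 4)*(b^2 - 5*b) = b*(b - 4)*(b - 5)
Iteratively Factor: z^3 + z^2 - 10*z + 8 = (z - 1)*(z^2 + 2*z - 8) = (z - 1)*(z + 4)*(z - 2)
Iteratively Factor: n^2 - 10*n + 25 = (n - 5)*(n - 5)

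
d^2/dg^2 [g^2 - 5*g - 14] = 2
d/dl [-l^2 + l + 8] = 1 - 2*l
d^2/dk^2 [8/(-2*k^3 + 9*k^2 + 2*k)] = 16*(3*k*(2*k - 3)*(-2*k^2 + 9*k + 2) + 4*(-3*k^2 + 9*k + 1)^2)/(k^3*(-2*k^2 + 9*k + 2)^3)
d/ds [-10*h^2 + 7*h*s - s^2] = 7*h - 2*s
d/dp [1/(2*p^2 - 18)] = -p/(p^2 - 9)^2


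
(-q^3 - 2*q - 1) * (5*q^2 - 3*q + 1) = -5*q^5 + 3*q^4 - 11*q^3 + q^2 + q - 1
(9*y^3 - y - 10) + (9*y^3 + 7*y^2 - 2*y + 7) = 18*y^3 + 7*y^2 - 3*y - 3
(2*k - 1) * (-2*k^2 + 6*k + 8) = -4*k^3 + 14*k^2 + 10*k - 8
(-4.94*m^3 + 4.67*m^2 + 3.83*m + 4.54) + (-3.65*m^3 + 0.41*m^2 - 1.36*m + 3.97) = -8.59*m^3 + 5.08*m^2 + 2.47*m + 8.51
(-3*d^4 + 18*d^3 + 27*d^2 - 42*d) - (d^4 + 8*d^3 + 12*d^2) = -4*d^4 + 10*d^3 + 15*d^2 - 42*d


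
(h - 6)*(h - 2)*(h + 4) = h^3 - 4*h^2 - 20*h + 48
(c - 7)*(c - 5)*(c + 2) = c^3 - 10*c^2 + 11*c + 70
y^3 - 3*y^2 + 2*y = y*(y - 2)*(y - 1)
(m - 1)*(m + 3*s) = m^2 + 3*m*s - m - 3*s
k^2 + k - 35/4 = (k - 5/2)*(k + 7/2)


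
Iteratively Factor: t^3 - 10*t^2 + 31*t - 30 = (t - 2)*(t^2 - 8*t + 15) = (t - 3)*(t - 2)*(t - 5)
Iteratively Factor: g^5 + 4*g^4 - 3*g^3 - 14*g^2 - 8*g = (g)*(g^4 + 4*g^3 - 3*g^2 - 14*g - 8) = g*(g + 1)*(g^3 + 3*g^2 - 6*g - 8) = g*(g - 2)*(g + 1)*(g^2 + 5*g + 4) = g*(g - 2)*(g + 1)*(g + 4)*(g + 1)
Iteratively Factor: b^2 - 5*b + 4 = (b - 1)*(b - 4)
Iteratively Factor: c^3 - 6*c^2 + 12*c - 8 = (c - 2)*(c^2 - 4*c + 4) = (c - 2)^2*(c - 2)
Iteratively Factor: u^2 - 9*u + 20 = (u - 5)*(u - 4)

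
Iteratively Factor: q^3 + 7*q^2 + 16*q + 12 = (q + 2)*(q^2 + 5*q + 6) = (q + 2)^2*(q + 3)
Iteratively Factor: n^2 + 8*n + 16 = (n + 4)*(n + 4)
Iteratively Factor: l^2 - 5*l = (l - 5)*(l)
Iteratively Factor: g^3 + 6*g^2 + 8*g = (g + 4)*(g^2 + 2*g) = g*(g + 4)*(g + 2)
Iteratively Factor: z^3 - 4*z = (z)*(z^2 - 4) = z*(z + 2)*(z - 2)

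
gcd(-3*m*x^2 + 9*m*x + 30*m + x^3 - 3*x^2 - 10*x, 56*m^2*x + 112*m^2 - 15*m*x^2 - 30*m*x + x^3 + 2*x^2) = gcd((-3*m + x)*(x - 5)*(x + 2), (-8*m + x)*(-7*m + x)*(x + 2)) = x + 2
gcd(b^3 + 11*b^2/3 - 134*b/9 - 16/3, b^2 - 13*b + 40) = 1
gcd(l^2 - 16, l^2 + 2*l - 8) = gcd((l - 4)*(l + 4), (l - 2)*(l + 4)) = l + 4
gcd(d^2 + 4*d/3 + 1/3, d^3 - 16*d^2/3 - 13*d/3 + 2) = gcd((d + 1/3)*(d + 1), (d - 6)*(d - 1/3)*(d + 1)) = d + 1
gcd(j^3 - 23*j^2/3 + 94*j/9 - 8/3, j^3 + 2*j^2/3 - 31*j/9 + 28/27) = j^2 - 5*j/3 + 4/9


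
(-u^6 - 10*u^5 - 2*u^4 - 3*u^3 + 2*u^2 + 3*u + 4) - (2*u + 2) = -u^6 - 10*u^5 - 2*u^4 - 3*u^3 + 2*u^2 + u + 2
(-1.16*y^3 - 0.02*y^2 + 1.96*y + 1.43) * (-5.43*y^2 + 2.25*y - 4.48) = 6.2988*y^5 - 2.5014*y^4 - 5.491*y^3 - 3.2653*y^2 - 5.5633*y - 6.4064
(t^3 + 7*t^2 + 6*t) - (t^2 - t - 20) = t^3 + 6*t^2 + 7*t + 20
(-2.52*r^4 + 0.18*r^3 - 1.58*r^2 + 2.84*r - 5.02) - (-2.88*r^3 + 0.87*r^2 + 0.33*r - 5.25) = -2.52*r^4 + 3.06*r^3 - 2.45*r^2 + 2.51*r + 0.23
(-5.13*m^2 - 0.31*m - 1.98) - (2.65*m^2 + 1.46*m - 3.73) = -7.78*m^2 - 1.77*m + 1.75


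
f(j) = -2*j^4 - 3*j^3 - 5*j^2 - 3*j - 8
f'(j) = -8*j^3 - 9*j^2 - 10*j - 3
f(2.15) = -110.11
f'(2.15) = -145.61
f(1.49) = -43.35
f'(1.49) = -64.34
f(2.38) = -148.08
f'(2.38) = -185.63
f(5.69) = -2836.03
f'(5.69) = -1825.04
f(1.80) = -68.09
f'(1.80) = -96.82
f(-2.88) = -106.76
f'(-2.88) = 142.25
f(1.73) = -61.60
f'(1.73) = -88.66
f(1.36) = -35.72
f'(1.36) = -53.37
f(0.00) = -8.00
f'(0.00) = -3.00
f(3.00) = -305.00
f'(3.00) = -330.00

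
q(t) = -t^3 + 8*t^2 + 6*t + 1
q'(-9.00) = -381.00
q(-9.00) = 1324.00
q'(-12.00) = -618.00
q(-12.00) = 2809.00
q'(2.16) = 26.56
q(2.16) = 41.21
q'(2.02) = 26.08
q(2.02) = 37.52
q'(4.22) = 20.09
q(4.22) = 93.64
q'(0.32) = 10.81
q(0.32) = 3.71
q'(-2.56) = -54.62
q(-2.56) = 54.85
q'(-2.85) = -63.97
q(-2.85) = 72.03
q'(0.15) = 8.33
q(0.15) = 2.08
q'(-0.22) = 2.33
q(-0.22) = 0.08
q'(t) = -3*t^2 + 16*t + 6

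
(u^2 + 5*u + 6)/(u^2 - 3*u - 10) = (u + 3)/(u - 5)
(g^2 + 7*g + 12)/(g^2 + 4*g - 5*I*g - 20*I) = (g + 3)/(g - 5*I)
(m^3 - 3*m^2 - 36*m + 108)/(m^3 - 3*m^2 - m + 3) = (m^2 - 36)/(m^2 - 1)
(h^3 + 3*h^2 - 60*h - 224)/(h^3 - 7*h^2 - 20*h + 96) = (h + 7)/(h - 3)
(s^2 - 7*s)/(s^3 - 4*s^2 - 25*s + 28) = s/(s^2 + 3*s - 4)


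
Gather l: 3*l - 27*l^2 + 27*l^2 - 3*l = 0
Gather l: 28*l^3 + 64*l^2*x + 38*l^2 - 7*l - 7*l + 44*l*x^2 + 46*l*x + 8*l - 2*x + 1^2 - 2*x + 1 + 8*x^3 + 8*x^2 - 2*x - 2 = 28*l^3 + l^2*(64*x + 38) + l*(44*x^2 + 46*x - 6) + 8*x^3 + 8*x^2 - 6*x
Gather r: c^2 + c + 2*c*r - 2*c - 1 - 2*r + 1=c^2 - c + r*(2*c - 2)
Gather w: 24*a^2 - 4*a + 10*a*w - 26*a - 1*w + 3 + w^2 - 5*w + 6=24*a^2 - 30*a + w^2 + w*(10*a - 6) + 9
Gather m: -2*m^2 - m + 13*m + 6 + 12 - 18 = -2*m^2 + 12*m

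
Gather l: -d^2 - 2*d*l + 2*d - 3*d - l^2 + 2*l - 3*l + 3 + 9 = -d^2 - d - l^2 + l*(-2*d - 1) + 12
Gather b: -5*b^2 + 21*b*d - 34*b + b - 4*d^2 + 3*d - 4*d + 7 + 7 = -5*b^2 + b*(21*d - 33) - 4*d^2 - d + 14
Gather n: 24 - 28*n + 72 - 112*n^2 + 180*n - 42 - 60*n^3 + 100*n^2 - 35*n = -60*n^3 - 12*n^2 + 117*n + 54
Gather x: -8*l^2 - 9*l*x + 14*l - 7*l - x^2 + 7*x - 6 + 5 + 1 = -8*l^2 + 7*l - x^2 + x*(7 - 9*l)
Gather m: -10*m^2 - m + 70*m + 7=-10*m^2 + 69*m + 7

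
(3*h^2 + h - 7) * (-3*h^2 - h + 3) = -9*h^4 - 6*h^3 + 29*h^2 + 10*h - 21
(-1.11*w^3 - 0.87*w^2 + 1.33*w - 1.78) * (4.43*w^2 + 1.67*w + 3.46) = -4.9173*w^5 - 5.7078*w^4 + 0.5984*w^3 - 8.6745*w^2 + 1.6292*w - 6.1588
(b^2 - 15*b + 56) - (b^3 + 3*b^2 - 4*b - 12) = -b^3 - 2*b^2 - 11*b + 68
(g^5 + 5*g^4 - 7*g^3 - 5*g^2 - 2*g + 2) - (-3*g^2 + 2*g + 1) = g^5 + 5*g^4 - 7*g^3 - 2*g^2 - 4*g + 1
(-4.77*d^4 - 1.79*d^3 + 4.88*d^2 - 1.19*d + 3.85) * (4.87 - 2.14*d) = 10.2078*d^5 - 19.3993*d^4 - 19.1605*d^3 + 26.3122*d^2 - 14.0343*d + 18.7495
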